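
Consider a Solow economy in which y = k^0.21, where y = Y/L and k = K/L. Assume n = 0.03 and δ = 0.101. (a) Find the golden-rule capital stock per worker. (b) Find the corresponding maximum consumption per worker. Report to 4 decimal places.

(a) k_gold ≈ 1.8173; (b) c_gold ≈ 0.8956

The effective depreciation rate is n + δ = 0.03 + 0.101 = 0.131.
Golden rule sets MPK = n+δ: 0.21·k^(0.21−1) = 0.131, so k_gold = (0.21/0.131)^(1/0.79) ≈ 1.8173.
y_gold = 1.8173^0.21 ≈ 1.1337; c_gold = y_gold − 0.131·k_gold ≈ 0.8956.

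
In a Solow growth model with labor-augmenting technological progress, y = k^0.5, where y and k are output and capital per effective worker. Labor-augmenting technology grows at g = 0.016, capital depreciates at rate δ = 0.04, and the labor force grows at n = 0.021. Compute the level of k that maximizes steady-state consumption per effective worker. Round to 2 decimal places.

k_gold ≈ 42.17

Capital per effective worker breaks even when investment replaces (n + g + δ)·k; here n + g + δ = 0.077.
At the golden rule the marginal product of capital equals n+g+δ: 0.5·k^(0.5−1) = 0.077. Solving, k_gold = (0.5/0.077)^(1/0.5) ≈ 42.1656.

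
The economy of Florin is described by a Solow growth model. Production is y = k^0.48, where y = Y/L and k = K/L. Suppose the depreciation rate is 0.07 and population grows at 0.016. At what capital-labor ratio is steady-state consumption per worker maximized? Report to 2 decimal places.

The effective depreciation rate is n + δ = 0.016 + 0.07 = 0.086.
Setting f'(k) = n+δ gives 0.48·k^(0.48−1) = 0.086, hence k_gold = (0.48/0.086)^(1/0.52) ≈ 27.2925.

k_gold ≈ 27.29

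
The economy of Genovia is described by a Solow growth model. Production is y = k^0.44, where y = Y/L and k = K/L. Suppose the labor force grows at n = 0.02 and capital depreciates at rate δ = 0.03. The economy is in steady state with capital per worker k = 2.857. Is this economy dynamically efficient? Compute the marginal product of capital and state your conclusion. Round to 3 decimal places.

n + δ = 0.02 + 0.03 = 0.05.
MPK = 0.44·k^(0.44−1) = 0.44·2.857^(-0.56) ≈ 0.2444.
MPK > 0.05, so the economy is dynamically efficient (under-saving).

dynamically efficient; MPK ≈ 0.244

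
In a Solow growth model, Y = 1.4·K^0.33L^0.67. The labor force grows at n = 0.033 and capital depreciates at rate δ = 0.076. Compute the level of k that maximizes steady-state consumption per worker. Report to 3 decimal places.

k_gold ≈ 8.633

Break-even investment rate: n + δ = 0.033 + 0.076 = 0.109.
At the golden rule the marginal product of capital equals n+δ: 0.33·1.4·k^(0.33−1) = 0.109. Solving, k_gold = (0.33·1.4/0.109)^(1/0.67) ≈ 8.6326.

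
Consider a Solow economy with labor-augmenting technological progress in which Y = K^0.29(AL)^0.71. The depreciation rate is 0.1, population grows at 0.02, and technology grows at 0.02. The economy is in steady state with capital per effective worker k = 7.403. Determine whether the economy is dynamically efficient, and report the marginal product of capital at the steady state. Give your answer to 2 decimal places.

dynamically inefficient; MPK ≈ 0.07

Break-even investment rate: n + g + δ = 0.02 + 0.02 + 0.1 = 0.14.
MPK = 0.29·k^(0.29−1) = 0.29·7.403^(-0.71) ≈ 0.0700.
MPK < 0.14, so the economy is dynamically inefficient (over-saving).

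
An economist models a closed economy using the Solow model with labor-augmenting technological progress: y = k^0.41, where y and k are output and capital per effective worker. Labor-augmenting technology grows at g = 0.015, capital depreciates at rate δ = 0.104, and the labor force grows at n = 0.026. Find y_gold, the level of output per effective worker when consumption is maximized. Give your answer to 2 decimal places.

y_gold ≈ 2.06

n + g + δ = 0.026 + 0.015 + 0.104 = 0.145.
Maximizing c = f(k) − (n+g+δ)·k gives f'(k) = n+g+δ, i.e. 0.41·k^(0.41−1) = 0.145, so k_gold = (0.41/0.145)^(1/0.59) ≈ 5.8225.
Output: y_gold = k_gold^0.41 = 5.8225^0.41 ≈ 2.0592.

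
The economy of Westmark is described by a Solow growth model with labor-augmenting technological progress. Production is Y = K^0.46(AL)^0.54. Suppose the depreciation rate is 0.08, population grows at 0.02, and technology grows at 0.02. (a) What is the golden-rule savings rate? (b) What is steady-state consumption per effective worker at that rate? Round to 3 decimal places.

Capital per effective worker breaks even when investment replaces (n + g + δ)·k; here n + g + δ = 0.12.
For Cobb-Douglas, s_gold equals capital's share: s_gold = 0.46.
Setting f'(k) = n+g+δ gives 0.46·k^(0.46−1) = 0.12, hence k_gold = (0.46/0.12)^(1/0.54) ≈ 12.0420.
y_gold = 12.0420^0.46 ≈ 3.1414; c_gold = (1−0.46)·y_gold ≈ 1.6963.

(a) s_gold = 0.460; (b) c_gold ≈ 1.696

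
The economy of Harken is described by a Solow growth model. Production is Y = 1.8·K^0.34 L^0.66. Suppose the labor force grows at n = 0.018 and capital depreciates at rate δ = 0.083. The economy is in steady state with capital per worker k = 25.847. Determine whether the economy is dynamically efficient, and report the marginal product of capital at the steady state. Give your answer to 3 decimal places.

Capital per worker breaks even when investment replaces (n + δ)·k; here n + δ = 0.101.
MPK = 0.34·1.8·k^(0.34−1) = 0.34·1.8·25.847^(-0.66) ≈ 0.0715.
MPK < 0.101, so the economy is dynamically inefficient (over-saving).

dynamically inefficient; MPK ≈ 0.072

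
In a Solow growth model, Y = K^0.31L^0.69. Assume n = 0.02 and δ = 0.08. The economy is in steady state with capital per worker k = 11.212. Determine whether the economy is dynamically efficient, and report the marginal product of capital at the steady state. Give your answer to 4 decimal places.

dynamically inefficient; MPK ≈ 0.0585

Capital per worker breaks even when investment replaces (n + δ)·k; here n + δ = 0.1.
MPK = 0.31·k^(0.31−1) = 0.31·11.212^(-0.69) ≈ 0.0585.
MPK < 0.1, so the economy is dynamically inefficient (over-saving).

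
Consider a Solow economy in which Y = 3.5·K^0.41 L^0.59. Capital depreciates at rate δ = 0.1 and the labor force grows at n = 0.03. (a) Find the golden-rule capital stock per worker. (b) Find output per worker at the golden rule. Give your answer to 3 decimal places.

The effective depreciation rate is n + δ = 0.03 + 0.1 = 0.13.
Golden rule sets MPK = n+δ: 0.41·3.5·k^(0.41−1) = 0.13, so k_gold = (0.41·3.5/0.13)^(1/0.59) ≈ 58.5655.
y_gold = 3.5·58.5655^0.41 ≈ 18.5695.

(a) k_gold ≈ 58.565; (b) y_gold ≈ 18.570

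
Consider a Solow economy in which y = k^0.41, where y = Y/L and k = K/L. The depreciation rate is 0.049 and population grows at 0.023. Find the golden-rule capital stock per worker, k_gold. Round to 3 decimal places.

k_gold ≈ 19.073

Capital per worker breaks even when investment replaces (n + δ)·k; here n + δ = 0.072.
Setting f'(k) = n+δ gives 0.41·k^(0.41−1) = 0.072, hence k_gold = (0.41/0.072)^(1/0.59) ≈ 19.0733.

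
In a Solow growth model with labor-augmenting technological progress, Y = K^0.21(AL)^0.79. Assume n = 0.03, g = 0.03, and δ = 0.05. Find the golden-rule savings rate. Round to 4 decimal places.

s_gold = 0.2100

n + g + δ = 0.03 + 0.03 + 0.05 = 0.11.
At the golden rule MPK = n+g+δ, and in any Cobb-Douglas steady state s = (n+g+δ)·k/y = MPK·k/y = capital's share 0.21.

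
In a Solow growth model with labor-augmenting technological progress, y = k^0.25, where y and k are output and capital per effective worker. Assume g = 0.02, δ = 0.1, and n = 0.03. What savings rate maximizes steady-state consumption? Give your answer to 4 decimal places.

Break-even investment rate: n + g + δ = 0.03 + 0.02 + 0.1 = 0.15.
At the golden rule MPK = n+g+δ, and in any Cobb-Douglas steady state s = (n+g+δ)·k/y = MPK·k/y = capital's share 0.25.

s_gold = 0.2500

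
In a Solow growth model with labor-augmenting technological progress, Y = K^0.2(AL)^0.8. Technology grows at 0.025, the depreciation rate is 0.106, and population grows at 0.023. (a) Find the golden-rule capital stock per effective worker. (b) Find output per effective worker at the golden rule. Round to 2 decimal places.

(a) k_gold ≈ 1.39; (b) y_gold ≈ 1.07

n + g + δ = 0.023 + 0.025 + 0.106 = 0.154.
At the golden rule the marginal product of capital equals n+g+δ: 0.2·k^(0.2−1) = 0.154. Solving, k_gold = (0.2/0.154)^(1/0.8) ≈ 1.3864.
y_gold = 1.3864^0.2 ≈ 1.0675.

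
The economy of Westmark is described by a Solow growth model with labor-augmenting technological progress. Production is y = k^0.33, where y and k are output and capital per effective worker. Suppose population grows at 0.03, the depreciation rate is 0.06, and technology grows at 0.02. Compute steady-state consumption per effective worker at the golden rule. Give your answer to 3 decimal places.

Break-even investment rate: n + g + δ = 0.03 + 0.02 + 0.06 = 0.11.
Maximizing c = f(k) − (n+g+δ)·k gives f'(k) = n+g+δ, i.e. 0.33·k^(0.33−1) = 0.11, so k_gold = (0.33/0.11)^(1/0.67) ≈ 5.1537.
y_gold = 5.1537^0.33 ≈ 1.7179.
c_gold = y_gold − (n+g+δ)·k_gold = 1.7179 − 0.11·5.1537 ≈ 1.1510.

c_gold ≈ 1.151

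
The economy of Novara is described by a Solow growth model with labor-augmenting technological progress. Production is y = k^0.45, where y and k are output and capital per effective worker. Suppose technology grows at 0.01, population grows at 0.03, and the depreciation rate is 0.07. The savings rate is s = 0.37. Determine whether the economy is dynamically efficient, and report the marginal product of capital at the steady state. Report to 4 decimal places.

n + g + δ = 0.03 + 0.01 + 0.07 = 0.11.
Steady-state k*: s·k^0.45 = 0.11·k gives k* = (0.37/0.11)^(1/0.55) ≈ 9.0747.
MPK = 0.45·9.0747^(-0.55) ≈ 0.1338.
MPK > n+g+δ = 0.11, so the economy is dynamically efficient (under-saving).

dynamically efficient; MPK ≈ 0.1338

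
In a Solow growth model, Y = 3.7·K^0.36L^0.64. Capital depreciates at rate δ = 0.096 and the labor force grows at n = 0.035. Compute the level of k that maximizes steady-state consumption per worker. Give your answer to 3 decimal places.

The effective depreciation rate is n + δ = 0.035 + 0.096 = 0.131.
At the golden rule the marginal product of capital equals n+δ: 0.36·3.7·k^(0.36−1) = 0.131. Solving, k_gold = (0.36·3.7/0.131)^(1/0.64) ≈ 37.4802.

k_gold ≈ 37.480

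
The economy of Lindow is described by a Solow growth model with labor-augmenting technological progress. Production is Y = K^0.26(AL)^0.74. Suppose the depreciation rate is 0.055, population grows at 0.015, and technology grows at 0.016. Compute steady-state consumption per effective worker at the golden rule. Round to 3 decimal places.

n + g + δ = 0.015 + 0.016 + 0.055 = 0.086.
Maximizing c = f(k) − (n+g+δ)·k gives f'(k) = n+g+δ, i.e. 0.26·k^(0.26−1) = 0.086, so k_gold = (0.26/0.086)^(1/0.74) ≈ 4.4595.
y_gold = 4.4595^0.26 ≈ 1.4751.
c_gold = y_gold − (n+g+δ)·k_gold = 1.4751 − 0.086·4.4595 ≈ 1.0916.

c_gold ≈ 1.092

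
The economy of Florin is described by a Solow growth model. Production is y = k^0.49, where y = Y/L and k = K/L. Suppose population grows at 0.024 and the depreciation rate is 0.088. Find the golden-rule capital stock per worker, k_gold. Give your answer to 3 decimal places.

k_gold ≈ 18.064

Capital per worker breaks even when investment replaces (n + δ)·k; here n + δ = 0.112.
Golden rule sets MPK = n+δ: 0.49·k^(0.49−1) = 0.112, so k_gold = (0.49/0.112)^(1/0.51) ≈ 18.0642.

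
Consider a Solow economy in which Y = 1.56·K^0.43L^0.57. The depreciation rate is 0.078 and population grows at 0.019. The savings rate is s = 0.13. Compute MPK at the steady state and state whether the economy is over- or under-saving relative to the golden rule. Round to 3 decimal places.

under-saving; MPK ≈ 0.321

The effective depreciation rate is n + δ = 0.019 + 0.078 = 0.097.
Steady-state k*: s·A·k^0.43 = 0.097·k gives k* = (0.13·1.56/0.097)^(1/0.57) ≈ 3.6469.
MPK = 0.43·1.56·3.6469^(-0.57) ≈ 0.3208.
MPK > n+δ = 0.097, so the economy is dynamically efficient (under-saving).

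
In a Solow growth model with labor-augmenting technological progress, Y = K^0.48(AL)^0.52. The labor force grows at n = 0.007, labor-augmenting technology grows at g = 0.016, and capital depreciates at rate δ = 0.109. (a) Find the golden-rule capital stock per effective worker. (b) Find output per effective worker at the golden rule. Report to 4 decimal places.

(a) k_gold ≈ 11.9731; (b) y_gold ≈ 3.2926

The effective depreciation rate is n + g + δ = 0.007 + 0.016 + 0.109 = 0.132.
Setting f'(k) = n+g+δ gives 0.48·k^(0.48−1) = 0.132, hence k_gold = (0.48/0.132)^(1/0.52) ≈ 11.9731.
y_gold = 11.9731^0.48 ≈ 3.2926.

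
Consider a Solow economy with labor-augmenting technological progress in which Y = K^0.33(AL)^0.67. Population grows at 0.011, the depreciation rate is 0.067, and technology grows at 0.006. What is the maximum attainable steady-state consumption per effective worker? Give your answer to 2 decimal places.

c_gold ≈ 1.31

The effective depreciation rate is n + g + δ = 0.011 + 0.006 + 0.067 = 0.084.
Maximizing c = f(k) − (n+g+δ)·k gives f'(k) = n+g+δ, i.e. 0.33·k^(0.33−1) = 0.084, so k_gold = (0.33/0.084)^(1/0.67) ≈ 7.7076.
y_gold = 7.7076^0.33 ≈ 1.9619.
c_gold = y_gold − (n+g+δ)·k_gold = 1.9619 − 0.084·7.7076 ≈ 1.3145.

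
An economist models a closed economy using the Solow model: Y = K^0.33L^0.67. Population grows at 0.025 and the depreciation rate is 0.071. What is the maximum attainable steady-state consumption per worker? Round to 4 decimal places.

c_gold ≈ 1.2308

The effective depreciation rate is n + δ = 0.025 + 0.071 = 0.096.
Golden rule sets MPK = n+δ: 0.33·k^(0.33−1) = 0.096, so k_gold = (0.33/0.096)^(1/0.67) ≈ 6.3148.
y_gold = 6.3148^0.33 ≈ 1.8370.
c_gold = y_gold − (n+δ)·k_gold = 1.8370 − 0.096·6.3148 ≈ 1.2308.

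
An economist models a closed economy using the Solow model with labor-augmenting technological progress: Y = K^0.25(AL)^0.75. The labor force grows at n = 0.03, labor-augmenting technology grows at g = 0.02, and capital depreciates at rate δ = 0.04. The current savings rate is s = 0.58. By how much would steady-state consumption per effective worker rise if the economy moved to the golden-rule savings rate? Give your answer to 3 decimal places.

Δc ≈ 0.273

Break-even investment rate: n + g + δ = 0.03 + 0.02 + 0.04 = 0.09.
Current steady state (s = 0.58): k* = (0.58/0.09)^(1/0.75) ≈ 11.9926, y* = 11.9926^0.25 ≈ 1.8609, c* = (1−0.58)·1.8609 ≈ 0.7816.
Maximizing c = f(k) − (n+g+δ)·k gives f'(k) = n+g+δ, i.e. 0.25·k^(0.25−1) = 0.09, so k_gold = (0.25/0.09)^(1/0.75) ≈ 3.9048.
y_gold = 3.9048^0.25 ≈ 1.4057, c_gold = y_gold − 0.09·k_gold ≈ 1.0543.
Gain: Δc = 1.0543 − 0.7816 ≈ 0.2727.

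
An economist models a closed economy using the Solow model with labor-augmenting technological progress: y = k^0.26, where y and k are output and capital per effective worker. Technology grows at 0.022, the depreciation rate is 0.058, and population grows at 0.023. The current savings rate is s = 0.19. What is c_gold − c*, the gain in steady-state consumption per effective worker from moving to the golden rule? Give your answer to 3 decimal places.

The effective depreciation rate is n + g + δ = 0.023 + 0.022 + 0.058 = 0.103.
Current steady state (s = 0.19): k* = (0.19/0.103)^(1/0.74) ≈ 2.2874, y* = 2.2874^0.26 ≈ 1.2400, c* = (1−0.19)·1.2400 ≈ 1.0044.
Maximizing c = f(k) − (n+g+δ)·k gives f'(k) = n+g+δ, i.e. 0.26·k^(0.26−1) = 0.103, so k_gold = (0.26/0.103)^(1/0.74) ≈ 3.4948.
y_gold = 3.4948^0.26 ≈ 1.3845, c_gold = y_gold − 0.103·k_gold ≈ 1.0245.
Gain: Δc = 1.0245 − 1.0044 ≈ 0.0201.

Δc ≈ 0.020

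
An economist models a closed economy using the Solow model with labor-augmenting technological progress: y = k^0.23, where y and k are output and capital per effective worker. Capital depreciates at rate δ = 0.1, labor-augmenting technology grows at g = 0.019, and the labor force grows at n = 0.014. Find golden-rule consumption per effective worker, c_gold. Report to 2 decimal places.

Break-even investment rate: n + g + δ = 0.014 + 0.019 + 0.1 = 0.133.
Setting f'(k) = n+g+δ gives 0.23·k^(0.23−1) = 0.133, hence k_gold = (0.23/0.133)^(1/0.77) ≈ 2.0367.
y_gold = 2.0367^0.23 ≈ 1.1778.
c_gold = y_gold − (n+g+δ)·k_gold = 1.1778 − 0.133·2.0367 ≈ 0.9069.

c_gold ≈ 0.91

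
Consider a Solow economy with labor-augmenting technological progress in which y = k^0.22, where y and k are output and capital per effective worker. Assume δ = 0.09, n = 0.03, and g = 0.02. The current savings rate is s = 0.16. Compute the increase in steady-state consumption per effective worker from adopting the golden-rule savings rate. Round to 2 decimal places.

Δc ≈ 0.01

Break-even investment rate: n + g + δ = 0.03 + 0.02 + 0.09 = 0.14.
Current steady state (s = 0.16): k* = (0.16/0.14)^(1/0.78) ≈ 1.1867, y* = 1.1867^0.22 ≈ 1.0384, c* = (1−0.16)·1.0384 ≈ 0.8722.
Setting f'(k) = n+g+δ gives 0.22·k^(0.22−1) = 0.14, hence k_gold = (0.22/0.14)^(1/0.78) ≈ 1.7851.
y_gold = 1.7851^0.22 ≈ 1.1360, c_gold = y_gold − 0.14·k_gold ≈ 0.8861.
Gain: Δc = 0.8861 − 0.8722 ≈ 0.0138.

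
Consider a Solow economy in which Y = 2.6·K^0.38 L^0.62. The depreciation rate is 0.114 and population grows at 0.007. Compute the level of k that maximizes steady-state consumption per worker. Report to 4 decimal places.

k_gold ≈ 29.5748

Capital per worker breaks even when investment replaces (n + δ)·k; here n + δ = 0.121.
Setting f'(k) = n+δ gives 0.38·2.6·k^(0.38−1) = 0.121, hence k_gold = (0.38·2.6/0.121)^(1/0.62) ≈ 29.5748.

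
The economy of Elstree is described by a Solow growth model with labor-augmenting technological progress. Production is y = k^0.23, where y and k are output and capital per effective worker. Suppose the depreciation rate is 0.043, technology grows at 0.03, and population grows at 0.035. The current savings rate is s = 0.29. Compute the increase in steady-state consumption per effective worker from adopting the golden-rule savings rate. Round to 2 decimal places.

The effective depreciation rate is n + g + δ = 0.035 + 0.03 + 0.043 = 0.108.
Current steady state (s = 0.29): k* = (0.29/0.108)^(1/0.77) ≈ 3.6067, y* = 3.6067^0.23 ≈ 1.3432, c* = (1−0.29)·1.3432 ≈ 0.9537.
Golden rule sets MPK = n+g+δ: 0.23·k^(0.23−1) = 0.108, so k_gold = (0.23/0.108)^(1/0.77) ≈ 2.6691.
y_gold = 2.6691^0.23 ≈ 1.2533, c_gold = y_gold − 0.108·k_gold ≈ 0.9651.
Gain: Δc = 0.9651 − 0.9537 ≈ 0.0114.

Δc ≈ 0.01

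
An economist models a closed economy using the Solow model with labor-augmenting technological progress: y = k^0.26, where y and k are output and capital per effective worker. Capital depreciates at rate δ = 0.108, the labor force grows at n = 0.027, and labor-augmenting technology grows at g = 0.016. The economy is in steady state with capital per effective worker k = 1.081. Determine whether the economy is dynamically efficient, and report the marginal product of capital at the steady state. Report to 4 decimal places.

Break-even investment rate: n + g + δ = 0.027 + 0.016 + 0.108 = 0.151.
MPK = 0.26·k^(0.26−1) = 0.26·1.081^(-0.74) ≈ 0.2454.
MPK > 0.151, so the economy is dynamically efficient (under-saving).

dynamically efficient; MPK ≈ 0.2454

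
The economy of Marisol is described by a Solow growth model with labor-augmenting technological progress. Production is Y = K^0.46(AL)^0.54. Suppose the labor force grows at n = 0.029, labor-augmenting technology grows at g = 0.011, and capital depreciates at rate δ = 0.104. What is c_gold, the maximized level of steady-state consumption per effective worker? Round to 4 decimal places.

c_gold ≈ 1.4523

n + g + δ = 0.029 + 0.011 + 0.104 = 0.144.
Maximizing c = f(k) − (n+g+δ)·k gives f'(k) = n+g+δ, i.e. 0.46·k^(0.46−1) = 0.144, so k_gold = (0.46/0.144)^(1/0.54) ≈ 8.5914.
y_gold = 8.5914^0.46 ≈ 2.6895.
c_gold = y_gold − (n+g+δ)·k_gold = 2.6895 − 0.144·8.5914 ≈ 1.4523.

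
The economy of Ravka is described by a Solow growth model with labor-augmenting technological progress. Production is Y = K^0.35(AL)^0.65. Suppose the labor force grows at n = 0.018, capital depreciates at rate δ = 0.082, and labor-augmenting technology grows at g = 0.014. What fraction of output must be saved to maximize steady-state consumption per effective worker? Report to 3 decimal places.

s_gold = 0.350

n + g + δ = 0.018 + 0.014 + 0.082 = 0.114.
At the golden rule MPK = n+g+δ, and in any Cobb-Douglas steady state s = (n+g+δ)·k/y = MPK·k/y = capital's share 0.35.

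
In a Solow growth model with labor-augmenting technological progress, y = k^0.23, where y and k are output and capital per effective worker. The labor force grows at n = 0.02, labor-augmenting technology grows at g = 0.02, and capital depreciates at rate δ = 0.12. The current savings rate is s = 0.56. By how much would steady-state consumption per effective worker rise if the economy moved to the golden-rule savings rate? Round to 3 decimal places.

Δc ≈ 0.218

The effective depreciation rate is n + g + δ = 0.02 + 0.02 + 0.12 = 0.16.
Current steady state (s = 0.56): k* = (0.56/0.16)^(1/0.77) ≈ 5.0884, y* = 5.0884^0.23 ≈ 1.4538, c* = (1−0.56)·1.4538 ≈ 0.6397.
Setting f'(k) = n+g+δ gives 0.23·k^(0.23−1) = 0.16, hence k_gold = (0.23/0.16)^(1/0.77) ≈ 1.6021.
y_gold = 1.6021^0.23 ≈ 1.1145, c_gold = y_gold − 0.16·k_gold ≈ 0.8582.
Gain: Δc = 0.8582 − 0.6397 ≈ 0.2185.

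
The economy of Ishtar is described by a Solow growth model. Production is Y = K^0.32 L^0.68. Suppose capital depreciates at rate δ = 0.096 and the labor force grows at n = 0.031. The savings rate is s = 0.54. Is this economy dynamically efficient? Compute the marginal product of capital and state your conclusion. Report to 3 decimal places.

n + δ = 0.031 + 0.096 = 0.127.
Steady-state k*: s·k^0.32 = 0.127·k gives k* = (0.54/0.127)^(1/0.68) ≈ 8.4023.
MPK = 0.32·8.4023^(-0.68) ≈ 0.0753.
MPK < n+δ = 0.127, so the economy is dynamically inefficient (over-saving).

dynamically inefficient; MPK ≈ 0.075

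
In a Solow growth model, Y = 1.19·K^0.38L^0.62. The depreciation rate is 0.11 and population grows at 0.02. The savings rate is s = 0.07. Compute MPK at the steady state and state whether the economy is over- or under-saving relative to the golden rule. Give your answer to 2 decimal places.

under-saving; MPK ≈ 0.71

n + δ = 0.02 + 0.11 = 0.13.
Steady-state k*: s·A·k^0.38 = 0.13·k gives k* = (0.07·1.19/0.13)^(1/0.62) ≈ 0.4878.
MPK = 0.38·1.19·0.4878^(-0.62) ≈ 0.7057.
MPK > n+δ = 0.13, so the economy is dynamically efficient (under-saving).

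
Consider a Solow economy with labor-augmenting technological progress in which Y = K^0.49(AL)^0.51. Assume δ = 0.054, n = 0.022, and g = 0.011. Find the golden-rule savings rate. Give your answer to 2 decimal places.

n + g + δ = 0.022 + 0.011 + 0.054 = 0.087.
At the golden rule MPK = n+g+δ, and in any Cobb-Douglas steady state s = (n+g+δ)·k/y = MPK·k/y = capital's share 0.49.

s_gold = 0.49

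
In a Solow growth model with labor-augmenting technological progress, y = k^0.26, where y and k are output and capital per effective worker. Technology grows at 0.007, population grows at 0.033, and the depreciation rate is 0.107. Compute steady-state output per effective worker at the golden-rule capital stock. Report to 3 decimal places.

n + g + δ = 0.033 + 0.007 + 0.107 = 0.147.
At the golden rule the marginal product of capital equals n+g+δ: 0.26·k^(0.26−1) = 0.147. Solving, k_gold = (0.26/0.147)^(1/0.74) ≈ 2.1611.
Output: y_gold = k_gold^0.26 = 2.1611^0.26 ≈ 1.2218.

y_gold ≈ 1.222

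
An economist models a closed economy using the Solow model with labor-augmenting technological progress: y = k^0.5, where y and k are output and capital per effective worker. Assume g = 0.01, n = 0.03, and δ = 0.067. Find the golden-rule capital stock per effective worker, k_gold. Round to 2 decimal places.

k_gold ≈ 21.84

Capital per effective worker breaks even when investment replaces (n + g + δ)·k; here n + g + δ = 0.107.
Golden rule sets MPK = n+g+δ: 0.5·k^(0.5−1) = 0.107, so k_gold = (0.5/0.107)^(1/0.5) ≈ 21.8360.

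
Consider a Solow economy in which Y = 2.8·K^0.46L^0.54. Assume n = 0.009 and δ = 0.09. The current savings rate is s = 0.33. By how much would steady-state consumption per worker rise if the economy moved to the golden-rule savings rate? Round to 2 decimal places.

Δc ≈ 0.87

Break-even investment rate: n + δ = 0.009 + 0.09 = 0.099.
Current steady state (s = 0.33): k* = (0.33·2.8/0.099)^(1/0.54) ≈ 62.5697, y* = 2.8·62.5697^0.46 ≈ 18.7709, c* = (1−0.33)·18.7709 ≈ 12.5765.
Golden rule sets MPK = n+δ: 0.46·2.8·k^(0.46−1) = 0.099, so k_gold = (0.46·2.8/0.099)^(1/0.54) ≈ 115.7398.
y_gold = 2.8·115.7398^0.46 ≈ 24.9092, c_gold = y_gold − 0.099·k_gold ≈ 13.4510.
Gain: Δc = 13.4510 − 12.5765 ≈ 0.8745.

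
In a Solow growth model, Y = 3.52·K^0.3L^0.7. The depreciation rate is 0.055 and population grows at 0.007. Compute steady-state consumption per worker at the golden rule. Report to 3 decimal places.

c_gold ≈ 8.305

n + δ = 0.007 + 0.055 = 0.062.
Setting f'(k) = n+δ gives 0.3·3.52·k^(0.3−1) = 0.062, hence k_gold = (0.3·3.52/0.062)^(1/0.7) ≈ 57.4064.
y_gold = 3.52·57.4064^0.3 ≈ 11.8640.
c_gold = y_gold − (n+δ)·k_gold = 11.8640 − 0.062·57.4064 ≈ 8.3048.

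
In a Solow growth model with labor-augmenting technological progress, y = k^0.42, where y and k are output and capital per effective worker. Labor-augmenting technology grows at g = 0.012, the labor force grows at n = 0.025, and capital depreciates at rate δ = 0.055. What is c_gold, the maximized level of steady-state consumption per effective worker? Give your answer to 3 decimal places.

c_gold ≈ 1.742

Break-even investment rate: n + g + δ = 0.025 + 0.012 + 0.055 = 0.092.
Golden rule sets MPK = n+g+δ: 0.42·k^(0.42−1) = 0.092, so k_gold = (0.42/0.092)^(1/0.58) ≈ 13.7089.
y_gold = 13.7089^0.42 ≈ 3.0029.
c_gold = y_gold − (n+g+δ)·k_gold = 3.0029 − 0.092·13.7089 ≈ 1.7417.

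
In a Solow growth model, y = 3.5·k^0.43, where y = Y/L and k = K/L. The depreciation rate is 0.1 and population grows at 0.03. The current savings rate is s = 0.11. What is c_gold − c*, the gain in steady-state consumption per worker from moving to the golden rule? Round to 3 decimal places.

n + δ = 0.03 + 0.1 = 0.13.
Current steady state (s = 0.11): k* = (0.11·3.5/0.13)^(1/0.57) ≈ 6.7177, y* = 3.5·6.7177^0.43 ≈ 7.9392, c* = (1−0.11)·7.9392 ≈ 7.0658.
Golden rule sets MPK = n+δ: 0.43·3.5·k^(0.43−1) = 0.13, so k_gold = (0.43·3.5/0.13)^(1/0.57) ≈ 73.4434.
y_gold = 3.5·73.4434^0.43 ≈ 22.2038, c_gold = y_gold − 0.13·k_gold ≈ 12.6562.
Gain: Δc = 12.6562 − 7.0658 ≈ 5.5903.

Δc ≈ 5.590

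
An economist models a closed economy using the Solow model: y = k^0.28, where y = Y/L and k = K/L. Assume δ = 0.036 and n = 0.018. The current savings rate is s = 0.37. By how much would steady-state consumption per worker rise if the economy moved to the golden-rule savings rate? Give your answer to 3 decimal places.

The effective depreciation rate is n + δ = 0.018 + 0.036 = 0.054.
Current steady state (s = 0.37): k* = (0.37/0.054)^(1/0.72) ≈ 14.4825, y* = 14.4825^0.28 ≈ 2.1137, c* = (1−0.37)·2.1137 ≈ 1.3316.
Maximizing c = f(k) − (n+δ)·k gives f'(k) = n+δ, i.e. 0.28·k^(0.28−1) = 0.054, so k_gold = (0.28/0.054)^(1/0.72) ≈ 9.8340.
y_gold = 9.8340^0.28 ≈ 1.8965, c_gold = y_gold − 0.054·k_gold ≈ 1.3655.
Gain: Δc = 1.3655 − 1.3316 ≈ 0.0339.

Δc ≈ 0.034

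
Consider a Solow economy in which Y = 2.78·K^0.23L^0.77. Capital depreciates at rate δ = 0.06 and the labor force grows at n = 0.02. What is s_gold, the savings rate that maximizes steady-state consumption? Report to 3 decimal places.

n + δ = 0.02 + 0.06 = 0.08.
At the golden rule MPK = n+δ, and in any Cobb-Douglas steady state s = (n+δ)·k/y = MPK·k/y = capital's share 0.23.

s_gold = 0.230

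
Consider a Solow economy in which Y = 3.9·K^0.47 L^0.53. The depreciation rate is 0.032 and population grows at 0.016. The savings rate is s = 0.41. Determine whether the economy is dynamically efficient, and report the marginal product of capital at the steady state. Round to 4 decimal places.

Break-even investment rate: n + δ = 0.016 + 0.032 = 0.048.
Steady-state k*: s·A·k^0.47 = 0.048·k gives k* = (0.41·3.9/0.048)^(1/0.53) ≈ 746.1804.
MPK = 0.47·3.9·746.1804^(-0.53) ≈ 0.0550.
MPK > n+δ = 0.048, so the economy is dynamically efficient (under-saving).

dynamically efficient; MPK ≈ 0.0550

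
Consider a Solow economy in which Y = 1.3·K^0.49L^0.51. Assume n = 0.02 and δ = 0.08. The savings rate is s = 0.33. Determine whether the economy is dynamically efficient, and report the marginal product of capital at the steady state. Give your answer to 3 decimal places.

dynamically efficient; MPK ≈ 0.148

Capital per worker breaks even when investment replaces (n + δ)·k; here n + δ = 0.1.
Steady-state k*: s·A·k^0.49 = 0.1·k gives k* = (0.33·1.3/0.1)^(1/0.51) ≈ 17.3825.
MPK = 0.49·1.3·17.3825^(-0.51) ≈ 0.1485.
MPK > n+δ = 0.1, so the economy is dynamically efficient (under-saving).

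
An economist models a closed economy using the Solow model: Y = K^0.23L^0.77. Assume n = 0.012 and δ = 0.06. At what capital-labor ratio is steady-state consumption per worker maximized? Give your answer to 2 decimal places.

k_gold ≈ 4.52

The effective depreciation rate is n + δ = 0.012 + 0.06 = 0.072.
At the golden rule the marginal product of capital equals n+δ: 0.23·k^(0.23−1) = 0.072. Solving, k_gold = (0.23/0.072)^(1/0.77) ≈ 4.5192.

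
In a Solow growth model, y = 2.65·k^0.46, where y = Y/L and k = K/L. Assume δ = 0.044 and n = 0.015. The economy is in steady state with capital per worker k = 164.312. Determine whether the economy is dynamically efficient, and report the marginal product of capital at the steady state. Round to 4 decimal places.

n + δ = 0.015 + 0.044 = 0.059.
MPK = 0.46·2.65·k^(0.46−1) = 0.46·2.65·164.312^(-0.54) ≈ 0.0775.
MPK > 0.059, so the economy is dynamically efficient (under-saving).

dynamically efficient; MPK ≈ 0.0775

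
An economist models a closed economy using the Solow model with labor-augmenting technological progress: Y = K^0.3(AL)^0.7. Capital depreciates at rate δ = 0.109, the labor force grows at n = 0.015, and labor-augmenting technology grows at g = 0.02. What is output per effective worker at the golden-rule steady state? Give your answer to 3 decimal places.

y_gold ≈ 1.370

n + g + δ = 0.015 + 0.02 + 0.109 = 0.144.
Setting f'(k) = n+g+δ gives 0.3·k^(0.3−1) = 0.144, hence k_gold = (0.3/0.144)^(1/0.7) ≈ 2.8534.
Output: y_gold = k_gold^0.3 = 2.8534^0.3 ≈ 1.3697.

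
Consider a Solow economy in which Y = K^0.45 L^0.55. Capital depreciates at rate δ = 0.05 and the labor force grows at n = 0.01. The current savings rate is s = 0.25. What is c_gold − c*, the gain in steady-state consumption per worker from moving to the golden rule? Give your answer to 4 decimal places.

The effective depreciation rate is n + δ = 0.01 + 0.05 = 0.06.
Current steady state (s = 0.25): k* = (0.25/0.06)^(1/0.55) ≈ 13.3933, y* = 13.3933^0.45 ≈ 3.2144, c* = (1−0.25)·3.2144 ≈ 2.4108.
Maximizing c = f(k) − (n+δ)·k gives f'(k) = n+δ, i.e. 0.45·k^(0.45−1) = 0.06, so k_gold = (0.45/0.06)^(1/0.55) ≈ 38.9960.
y_gold = 38.9960^0.45 ≈ 5.1995, c_gold = y_gold − 0.06·k_gold ≈ 2.8597.
Gain: Δc = 2.8597 − 2.4108 ≈ 0.4489.

Δc ≈ 0.4489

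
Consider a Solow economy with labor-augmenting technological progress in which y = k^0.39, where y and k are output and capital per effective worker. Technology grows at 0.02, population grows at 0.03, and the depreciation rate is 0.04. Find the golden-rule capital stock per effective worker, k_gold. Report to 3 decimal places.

The effective depreciation rate is n + g + δ = 0.03 + 0.02 + 0.04 = 0.09.
Maximizing c = f(k) − (n+g+δ)·k gives f'(k) = n+g+δ, i.e. 0.39·k^(0.39−1) = 0.09, so k_gold = (0.39/0.09)^(1/0.61) ≈ 11.0655.

k_gold ≈ 11.065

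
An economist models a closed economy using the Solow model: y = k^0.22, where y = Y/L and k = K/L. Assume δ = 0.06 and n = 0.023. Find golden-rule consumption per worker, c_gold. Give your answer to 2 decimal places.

Break-even investment rate: n + δ = 0.023 + 0.06 = 0.083.
Golden rule sets MPK = n+δ: 0.22·k^(0.22−1) = 0.083, so k_gold = (0.22/0.083)^(1/0.78) ≈ 3.4894.
y_gold = 3.4894^0.22 ≈ 1.3165.
c_gold = y_gold − (n+δ)·k_gold = 1.3165 − 0.083·3.4894 ≈ 1.0268.

c_gold ≈ 1.03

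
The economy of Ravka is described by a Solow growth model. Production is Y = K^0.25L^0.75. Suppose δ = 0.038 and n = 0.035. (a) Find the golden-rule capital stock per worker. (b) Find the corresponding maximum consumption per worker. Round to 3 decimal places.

The effective depreciation rate is n + δ = 0.035 + 0.038 = 0.073.
At the golden rule the marginal product of capital equals n+δ: 0.25·k^(0.25−1) = 0.073. Solving, k_gold = (0.25/0.073)^(1/0.75) ≈ 5.1621.
y_gold = 5.1621^0.25 ≈ 1.5073; c_gold = y_gold − 0.073·k_gold ≈ 1.1305.

(a) k_gold ≈ 5.162; (b) c_gold ≈ 1.130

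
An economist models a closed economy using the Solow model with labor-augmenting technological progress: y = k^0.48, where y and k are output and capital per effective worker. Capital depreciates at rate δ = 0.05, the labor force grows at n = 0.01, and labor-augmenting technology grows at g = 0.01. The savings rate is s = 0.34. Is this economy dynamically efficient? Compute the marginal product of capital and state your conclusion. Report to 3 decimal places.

The effective depreciation rate is n + g + δ = 0.01 + 0.01 + 0.05 = 0.07.
Steady-state k*: s·k^0.48 = 0.07·k gives k* = (0.34/0.07)^(1/0.52) ≈ 20.8912.
MPK = 0.48·20.8912^(-0.52) ≈ 0.0988.
MPK > n+g+δ = 0.07, so the economy is dynamically efficient (under-saving).

dynamically efficient; MPK ≈ 0.099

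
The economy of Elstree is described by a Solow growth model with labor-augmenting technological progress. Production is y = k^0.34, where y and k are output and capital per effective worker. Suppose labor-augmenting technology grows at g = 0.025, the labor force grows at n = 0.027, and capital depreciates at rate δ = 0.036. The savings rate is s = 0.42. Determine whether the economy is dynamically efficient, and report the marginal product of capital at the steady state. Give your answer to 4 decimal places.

Break-even investment rate: n + g + δ = 0.027 + 0.025 + 0.036 = 0.088.
Steady-state k*: s·k^0.34 = 0.088·k gives k* = (0.42/0.088)^(1/0.66) ≈ 10.6766.
MPK = 0.34·10.6766^(-0.66) ≈ 0.0712.
MPK < n+g+δ = 0.088, so the economy is dynamically inefficient (over-saving).

dynamically inefficient; MPK ≈ 0.0712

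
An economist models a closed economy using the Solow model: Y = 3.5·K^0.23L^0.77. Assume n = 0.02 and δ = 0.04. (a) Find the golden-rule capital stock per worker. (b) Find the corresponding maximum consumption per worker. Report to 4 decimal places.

The effective depreciation rate is n + δ = 0.02 + 0.04 = 0.06.
Maximizing c = f(k) − (n+δ)·k gives f'(k) = n+δ, i.e. 0.23·3.5·k^(0.23−1) = 0.06, so k_gold = (0.23·3.5/0.06)^(1/0.77) ≈ 29.1389.
y_gold = 3.5·29.1389^0.23 ≈ 7.6015; c_gold = y_gold − 0.06·k_gold ≈ 5.8531.

(a) k_gold ≈ 29.1389; (b) c_gold ≈ 5.8531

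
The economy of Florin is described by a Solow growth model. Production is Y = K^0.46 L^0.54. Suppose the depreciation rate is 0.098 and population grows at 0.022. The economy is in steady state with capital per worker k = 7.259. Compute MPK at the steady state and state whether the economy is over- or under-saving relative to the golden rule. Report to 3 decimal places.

under-saving; MPK ≈ 0.158

Capital per worker breaks even when investment replaces (n + δ)·k; here n + δ = 0.12.
MPK = 0.46·k^(0.46−1) = 0.46·7.259^(-0.54) ≈ 0.1577.
MPK > 0.12, so the economy is dynamically efficient (under-saving).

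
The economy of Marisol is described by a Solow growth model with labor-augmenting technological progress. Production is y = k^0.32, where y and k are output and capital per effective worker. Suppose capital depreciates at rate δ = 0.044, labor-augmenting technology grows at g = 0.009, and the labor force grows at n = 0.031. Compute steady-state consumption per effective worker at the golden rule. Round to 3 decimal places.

Capital per effective worker breaks even when investment replaces (n + g + δ)·k; here n + g + δ = 0.084.
At the golden rule the marginal product of capital equals n+g+δ: 0.32·k^(0.32−1) = 0.084. Solving, k_gold = (0.32/0.084)^(1/0.68) ≈ 7.1486.
y_gold = 7.1486^0.32 ≈ 1.8765.
c_gold = y_gold − (n+g+δ)·k_gold = 1.8765 − 0.084·7.1486 ≈ 1.2760.

c_gold ≈ 1.276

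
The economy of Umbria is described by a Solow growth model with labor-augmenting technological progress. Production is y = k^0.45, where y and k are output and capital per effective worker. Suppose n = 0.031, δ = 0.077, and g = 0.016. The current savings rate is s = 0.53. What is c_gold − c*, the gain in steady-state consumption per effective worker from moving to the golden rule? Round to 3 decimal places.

Δc ≈ 0.036

n + g + δ = 0.031 + 0.016 + 0.077 = 0.124.
Current steady state (s = 0.53): k* = (0.53/0.124)^(1/0.55) ≈ 14.0284, y* = 14.0284^0.45 ≈ 3.2821, c* = (1−0.53)·3.2821 ≈ 1.5426.
Golden rule sets MPK = n+g+δ: 0.45·k^(0.45−1) = 0.124, so k_gold = (0.45/0.124)^(1/0.55) ≈ 10.4184.
y_gold = 10.4184^0.45 ≈ 2.8709, c_gold = y_gold − 0.124·k_gold ≈ 1.5790.
Gain: Δc = 1.5790 − 1.5426 ≈ 0.0364.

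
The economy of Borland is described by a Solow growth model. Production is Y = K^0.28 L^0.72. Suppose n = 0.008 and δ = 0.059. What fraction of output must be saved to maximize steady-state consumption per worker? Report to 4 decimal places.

Capital per worker breaks even when investment replaces (n + δ)·k; here n + δ = 0.067.
At the golden rule MPK = n+δ, and in any Cobb-Douglas steady state s = (n+δ)·k/y = MPK·k/y = capital's share 0.28.

s_gold = 0.2800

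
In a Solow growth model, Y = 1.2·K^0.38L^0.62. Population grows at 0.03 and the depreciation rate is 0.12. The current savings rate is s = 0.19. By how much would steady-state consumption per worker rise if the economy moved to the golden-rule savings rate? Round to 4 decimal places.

Δc ≈ 0.2143

The effective depreciation rate is n + δ = 0.03 + 0.12 = 0.15.
Current steady state (s = 0.19): k* = (0.19·1.2/0.15)^(1/0.62) ≈ 1.9647, y* = 1.2·1.9647^0.38 ≈ 1.5511, c* = (1−0.19)·1.5511 ≈ 1.2564.
Setting f'(k) = n+δ gives 0.38·1.2·k^(0.38−1) = 0.15, hence k_gold = (0.38·1.2/0.15)^(1/0.62) ≈ 6.0094.
y_gold = 1.2·6.0094^0.38 ≈ 2.3721, c_gold = y_gold − 0.15·k_gold ≈ 1.4707.
Gain: Δc = 1.4707 − 1.2564 ≈ 0.2143.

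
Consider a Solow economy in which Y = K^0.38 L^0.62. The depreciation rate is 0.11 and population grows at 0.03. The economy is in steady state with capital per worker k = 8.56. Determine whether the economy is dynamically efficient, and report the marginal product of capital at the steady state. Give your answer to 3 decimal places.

dynamically inefficient; MPK ≈ 0.100

The effective depreciation rate is n + δ = 0.03 + 0.11 = 0.14.
MPK = 0.38·k^(0.38−1) = 0.38·8.56^(-0.62) ≈ 0.1004.
MPK < 0.14, so the economy is dynamically inefficient (over-saving).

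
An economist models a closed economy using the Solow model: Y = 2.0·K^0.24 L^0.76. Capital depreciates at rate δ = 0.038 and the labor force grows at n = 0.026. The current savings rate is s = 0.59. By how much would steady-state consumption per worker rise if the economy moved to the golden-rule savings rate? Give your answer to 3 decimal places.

The effective depreciation rate is n + δ = 0.026 + 0.038 = 0.064.
Current steady state (s = 0.59): k* = (0.59·2.0/0.064)^(1/0.76) ≈ 46.2804, y* = 2.0·46.2804^0.24 ≈ 5.0203, c* = (1−0.59)·5.0203 ≈ 2.0583.
Maximizing c = f(k) − (n+δ)·k gives f'(k) = n+δ, i.e. 0.24·2.0·k^(0.24−1) = 0.064, so k_gold = (0.24·2.0/0.064)^(1/0.76) ≈ 14.1709.
y_gold = 2.0·14.1709^0.24 ≈ 3.7789, c_gold = y_gold − 0.064·k_gold ≈ 2.8720.
Gain: Δc = 2.8720 − 2.0583 ≈ 0.8137.

Δc ≈ 0.814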